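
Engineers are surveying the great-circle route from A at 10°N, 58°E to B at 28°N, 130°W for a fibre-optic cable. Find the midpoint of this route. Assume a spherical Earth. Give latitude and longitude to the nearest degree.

Write both endpoints as unit vectors p₁, p₂ with components (cos φ cos λ, cos φ sin λ, sin φ).
The central angle between the endpoints is δ = arccos(p₁·p₂) ≈ 2.465 rad (141.2°).
Interpolate at f = 1/2 with slerp weights a = sin((1−f)δ)/sin δ ≈ 1.506, b = sin(fδ)/sin δ ≈ 1.506.
p = a·p₁ + b·p₂ ≈ (-0.069, 0.239, 0.969); φ = arcsin(p_z) ≈ 75.59°, λ = atan2(p_y, p_x) ≈ 106.05°.

≈ 76°N, 106°E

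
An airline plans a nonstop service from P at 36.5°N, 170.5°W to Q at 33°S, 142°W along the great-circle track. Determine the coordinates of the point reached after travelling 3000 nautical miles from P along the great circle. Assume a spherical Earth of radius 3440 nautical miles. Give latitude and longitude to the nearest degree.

The haversine formula gives a central angle δ ≈ 1.299 rad (74.4°) between the endpoints. The total great-circle distance is δ·R ≈ 1.299 × 3440 ≈ 4468 nmi, so the target fraction is f = 3000/4468 ≈ 0.671.
Interpolate at f ≈ 0.671 with slerp weights a = sin((1−f)δ)/sin δ ≈ 0.430, b = sin(fδ)/sin δ ≈ 0.795.
p = a·p₁ + b·p₂ ≈ (-0.866, -0.467, -0.177); φ = arcsin(p_z) ≈ -10.21°, λ = atan2(p_y, p_x) ≈ -151.64°.

≈ 10°S, 152°W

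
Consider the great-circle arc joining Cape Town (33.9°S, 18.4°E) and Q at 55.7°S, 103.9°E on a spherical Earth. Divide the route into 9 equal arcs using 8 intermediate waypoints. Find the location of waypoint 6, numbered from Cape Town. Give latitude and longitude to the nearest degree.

≈ 57°S, 68°E

From cos δ = sin φ₁ sin φ₂ + cos φ₁ cos φ₂ cos Δλ, the central angle is δ ≈ 1.050 rad (60.2°).
Interpolate at f = 6/9 with slerp weights a = sin((1−f)δ)/sin δ ≈ 0.395, b = sin(fδ)/sin δ ≈ 0.743.
p = a·p₁ + b·p₂ ≈ (0.211, 0.510, -0.834); φ = arcsin(p_z) ≈ -56.52°, λ = atan2(p_y, p_x) ≈ 67.54°.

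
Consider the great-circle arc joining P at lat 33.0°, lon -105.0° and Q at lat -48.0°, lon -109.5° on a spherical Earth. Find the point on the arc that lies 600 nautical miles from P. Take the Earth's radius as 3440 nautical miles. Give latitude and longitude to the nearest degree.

≈ lat 23°, lon -106°

Write both endpoints as unit vectors p₁, p₂ with components (cos φ cos λ, cos φ sin λ, sin φ).
The central angle between the endpoints is δ = arccos(p₁·p₂) ≈ 1.415 rad (81.1°). The total great-circle distance is δ·R ≈ 1.415 × 3440 ≈ 4869 nmi, so the target fraction is f = 600/4869 ≈ 0.123.
Interpolate at f ≈ 0.123 with slerp weights a = sin((1−f)δ)/sin δ ≈ 0.958, b = sin(fδ)/sin δ ≈ 0.176.
p = a·p₁ + b·p₂ ≈ (-0.247, -0.887, 0.391); φ = arcsin(p_z) ≈ 23.02°, λ = atan2(p_y, p_x) ≈ -105.57°.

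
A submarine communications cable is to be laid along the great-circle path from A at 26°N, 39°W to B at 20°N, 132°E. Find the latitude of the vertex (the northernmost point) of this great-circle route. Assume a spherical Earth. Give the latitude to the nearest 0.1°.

≈ 79.6°N

The great circle lies in the plane with unit normal n̂ = (p₁ × p₂)/|p₁ × p₂|.
Here n̂_z ≈ +0.181; the vertex latitude is φ_max = arccos|n̂_z| ≈ 79.6°.
Check via Clairaut: cos φ_max = |cos φ₁| · sin C = cos(26.0°)·sin(11.6°) ≈ 0.181, again giving ≈ 79.6°.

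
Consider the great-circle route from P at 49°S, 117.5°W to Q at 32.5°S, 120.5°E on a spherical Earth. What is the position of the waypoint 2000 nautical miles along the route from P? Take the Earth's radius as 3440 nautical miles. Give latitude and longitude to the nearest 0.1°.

≈ 61.7°S, 174.1°W

Convert each endpoint to a unit vector on the sphere (x = cos φ cos λ, y = cos φ sin λ, z = sin φ).
The central angle between the endpoints is δ = arccos(p₁·p₂) ≈ 1.458 rad (83.6°). The total great-circle distance is δ·R ≈ 1.458 × 3440 ≈ 5016 nmi, so the target fraction is f = 2000/5016 ≈ 0.399.
Interpolate at f ≈ 0.399 with slerp weights a = sin((1−f)δ)/sin δ ≈ 0.774, b = sin(fδ)/sin δ ≈ 0.553.
p = a·p₁ + b·p₂ ≈ (-0.471, -0.049, -0.881); φ = arcsin(p_z) ≈ -61.74°, λ = atan2(p_y, p_x) ≈ -174.11°.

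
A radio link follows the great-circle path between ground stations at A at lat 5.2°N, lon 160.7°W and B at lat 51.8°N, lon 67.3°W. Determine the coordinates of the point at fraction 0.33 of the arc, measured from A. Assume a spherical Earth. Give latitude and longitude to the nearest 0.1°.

Convert each endpoint to a unit vector on the sphere (x = cos φ cos λ, y = cos φ sin λ, z = sin φ).
The central angle between the endpoints is δ = arccos(p₁·p₂) ≈ 1.536 rad (88.0°).
Interpolate at f = 0.33 with slerp weights a = sin((1−f)δ)/sin δ ≈ 0.857, b = sin(fδ)/sin δ ≈ 0.486.
p = a·p₁ + b·p₂ ≈ (-0.690, -0.559, 0.459); φ = arcsin(p_z) ≈ 27.35°, λ = atan2(p_y, p_x) ≈ -140.97°.

≈ lat 27.4°N, lon 141.0°W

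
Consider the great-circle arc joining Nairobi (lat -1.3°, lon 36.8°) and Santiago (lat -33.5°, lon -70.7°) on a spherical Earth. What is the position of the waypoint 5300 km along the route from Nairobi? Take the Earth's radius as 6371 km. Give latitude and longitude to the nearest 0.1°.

≈ lat -26.1°, lon -5.6°

Convert each endpoint to a unit vector on the sphere (x = cos φ cos λ, y = cos φ sin λ, z = sin φ).
The central angle between the endpoints is δ = arccos(p₁·p₂) ≈ 1.811 rad (103.8°). The total great-circle distance is δ·R ≈ 1.811 × 6371 ≈ 11540 km, so the target fraction is f = 5300/11540 ≈ 0.459.
Interpolate at f ≈ 0.459 with slerp weights a = sin((1−f)δ)/sin δ ≈ 0.855, b = sin(fδ)/sin δ ≈ 0.761.
p = a·p₁ + b·p₂ ≈ (0.894, -0.087, -0.439); φ = arcsin(p_z) ≈ -26.07°, λ = atan2(p_y, p_x) ≈ -5.57°.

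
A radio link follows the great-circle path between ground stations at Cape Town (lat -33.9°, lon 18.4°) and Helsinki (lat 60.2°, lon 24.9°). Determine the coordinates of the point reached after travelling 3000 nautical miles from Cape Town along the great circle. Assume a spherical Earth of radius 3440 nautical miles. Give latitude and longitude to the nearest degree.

≈ lat 16°, lon 21°

From cos δ = sin φ₁ sin φ₂ + cos φ₁ cos φ₂ cos Δλ, the central angle is δ ≈ 1.645 rad (94.3°). The total great-circle distance is δ·R ≈ 1.645 × 3440 ≈ 5659 nmi, so the target fraction is f = 3000/5659 ≈ 0.530.
Interpolate at f ≈ 0.530 with slerp weights a = sin((1−f)δ)/sin δ ≈ 0.700, b = sin(fδ)/sin δ ≈ 0.768.
p = a·p₁ + b·p₂ ≈ (0.898, 0.344, 0.276); φ = arcsin(p_z) ≈ 16.01°, λ = atan2(p_y, p_x) ≈ 20.98°.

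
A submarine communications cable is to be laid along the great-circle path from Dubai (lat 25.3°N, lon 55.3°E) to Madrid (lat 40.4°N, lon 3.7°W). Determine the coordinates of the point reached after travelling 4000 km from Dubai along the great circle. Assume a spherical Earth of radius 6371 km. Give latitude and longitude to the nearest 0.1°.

Write both endpoints as unit vectors p₁, p₂ with components (cos φ cos λ, cos φ sin λ, sin φ).
The central angle between the endpoints is δ = arccos(p₁·p₂) ≈ 0.887 rad (50.8°). The total great-circle distance is δ·R ≈ 0.887 × 6371 ≈ 5652 km, so the target fraction is f = 4000/5652 ≈ 0.708.
Interpolate at f ≈ 0.708 with slerp weights a = sin((1−f)δ)/sin δ ≈ 0.331, b = sin(fδ)/sin δ ≈ 0.758.
p = a·p₁ + b·p₂ ≈ (0.746, 0.209, 0.632); φ = arcsin(p_z) ≈ 39.23°, λ = atan2(p_y, p_x) ≈ 15.62°.

≈ lat 39.2°N, lon 15.6°E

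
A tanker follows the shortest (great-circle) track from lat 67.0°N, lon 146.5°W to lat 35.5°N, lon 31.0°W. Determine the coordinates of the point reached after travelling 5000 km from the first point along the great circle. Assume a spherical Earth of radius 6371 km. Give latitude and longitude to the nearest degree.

≈ lat 55°N, lon 45°W

The haversine formula gives a central angle δ ≈ 1.162 rad (66.6°) between the endpoints. The total great-circle distance is δ·R ≈ 1.162 × 6371 ≈ 7402 km, so the target fraction is f = 5000/7402 ≈ 0.675.
Interpolate at f ≈ 0.675 with slerp weights a = sin((1−f)δ)/sin δ ≈ 0.401, b = sin(fδ)/sin δ ≈ 0.770.
p = a·p₁ + b·p₂ ≈ (0.407, -0.409, 0.817); φ = arcsin(p_z) ≈ 54.75°, λ = atan2(p_y, p_x) ≈ -45.20°.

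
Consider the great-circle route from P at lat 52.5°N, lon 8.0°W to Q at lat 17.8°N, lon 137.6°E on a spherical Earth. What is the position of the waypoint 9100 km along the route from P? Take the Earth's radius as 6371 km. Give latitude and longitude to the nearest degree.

Convert each endpoint to a unit vector on the sphere (x = cos φ cos λ, y = cos φ sin λ, z = sin φ).
The central angle between the endpoints is δ = arccos(p₁·p₂) ≈ 1.809 rad (103.6°). The total great-circle distance is δ·R ≈ 1.809 × 6371 ≈ 11524 km, so the target fraction is f = 9100/11524 ≈ 0.790.
Interpolate at f ≈ 0.790 with slerp weights a = sin((1−f)δ)/sin δ ≈ 0.382, b = sin(fδ)/sin δ ≈ 1.019.
p = a·p₁ + b·p₂ ≈ (-0.486, 0.622, 0.614); φ = arcsin(p_z) ≈ 37.92°, λ = atan2(p_y, p_x) ≈ 128.01°.

≈ lat 38°N, lon 128°E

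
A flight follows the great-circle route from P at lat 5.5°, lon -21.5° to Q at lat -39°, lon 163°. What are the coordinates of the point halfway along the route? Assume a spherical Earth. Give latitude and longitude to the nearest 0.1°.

≈ lat -66.8°, lon -36.9°

Write both endpoints as unit vectors p₁, p₂ with components (cos φ cos λ, cos φ sin λ, sin φ).
The central angle between the endpoints is δ = arccos(p₁·p₂) ≈ 2.553 rad (146.3°).
Interpolate at f = 1/2 with slerp weights a = sin((1−f)δ)/sin δ ≈ 1.723, b = sin(fδ)/sin δ ≈ 1.723.
p = a·p₁ + b·p₂ ≈ (0.315, -0.237, -0.919); φ = arcsin(p_z) ≈ -66.78°, λ = atan2(p_y, p_x) ≈ -36.95°.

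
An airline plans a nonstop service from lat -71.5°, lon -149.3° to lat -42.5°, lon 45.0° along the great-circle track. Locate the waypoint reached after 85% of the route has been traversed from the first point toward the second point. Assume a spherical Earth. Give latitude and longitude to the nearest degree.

≈ lat -52°, lon 46°

Write both endpoints as unit vectors p₁, p₂ with components (cos φ cos λ, cos φ sin λ, sin φ).
The central angle between the endpoints is δ = arccos(p₁·p₂) ≈ 1.144 rad (65.5°).
Interpolate at f = 0.85 with slerp weights a = sin((1−f)δ)/sin δ ≈ 0.188, b = sin(fδ)/sin δ ≈ 0.908.
p = a·p₁ + b·p₂ ≈ (0.422, 0.443, -0.791); φ = arcsin(p_z) ≈ -52.29°, λ = atan2(p_y, p_x) ≈ 46.38°.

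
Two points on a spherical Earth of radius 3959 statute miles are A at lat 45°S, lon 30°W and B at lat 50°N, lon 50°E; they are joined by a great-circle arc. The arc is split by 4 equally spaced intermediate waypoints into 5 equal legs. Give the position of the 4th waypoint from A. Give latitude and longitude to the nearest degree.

From cos δ = sin φ₁ sin φ₂ + cos φ₁ cos φ₂ cos Δλ, the central angle is δ ≈ 2.052 rad (117.6°).
Interpolate at f = 4/5 with slerp weights a = sin((1−f)δ)/sin δ ≈ 0.450, b = sin(fδ)/sin δ ≈ 1.125.
p = a·p₁ + b·p₂ ≈ (0.741, 0.395, 0.544); φ = arcsin(p_z) ≈ 32.94°, λ = atan2(p_y, p_x) ≈ 28.07°.

≈ lat 33°N, lon 28°E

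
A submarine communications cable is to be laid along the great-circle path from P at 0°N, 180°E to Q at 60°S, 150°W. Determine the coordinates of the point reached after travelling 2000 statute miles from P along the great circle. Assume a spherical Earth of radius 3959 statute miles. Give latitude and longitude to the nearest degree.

≈ 28°S, 171°W

Convert each endpoint to a unit vector on the sphere (x = cos φ cos λ, y = cos φ sin λ, z = sin φ).
The central angle between the endpoints is δ = arccos(p₁·p₂) ≈ 1.123 rad (64.3°). The total great-circle distance is δ·R ≈ 1.123 × 3959 ≈ 4446 mi, so the target fraction is f = 2000/4446 ≈ 0.450.
Interpolate at f ≈ 0.450 with slerp weights a = sin((1−f)δ)/sin δ ≈ 0.643, b = sin(fδ)/sin δ ≈ 0.537.
p = a·p₁ + b·p₂ ≈ (-0.875, -0.134, -0.465); φ = arcsin(p_z) ≈ -27.71°, λ = atan2(p_y, p_x) ≈ -171.28°.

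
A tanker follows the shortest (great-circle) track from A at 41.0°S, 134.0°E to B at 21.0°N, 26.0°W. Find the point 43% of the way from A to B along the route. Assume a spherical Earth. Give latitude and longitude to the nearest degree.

Write both endpoints as unit vectors p₁, p₂ with components (cos φ cos λ, cos φ sin λ, sin φ).
The central angle between the endpoints is δ = arccos(p₁·p₂) ≈ 2.684 rad (153.8°).
Interpolate at f = 0.43 with slerp weights a = sin((1−f)δ)/sin δ ≈ 2.262, b = sin(fδ)/sin δ ≈ 2.071.
p = a·p₁ + b·p₂ ≈ (0.551, 0.381, -0.742); φ = arcsin(p_z) ≈ -47.92°, λ = atan2(p_y, p_x) ≈ 34.63°.

≈ 48°S, 35°E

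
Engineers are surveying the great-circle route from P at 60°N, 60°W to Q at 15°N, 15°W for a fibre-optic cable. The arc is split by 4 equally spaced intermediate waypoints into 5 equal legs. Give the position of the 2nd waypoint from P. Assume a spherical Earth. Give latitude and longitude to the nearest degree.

Write both endpoints as unit vectors p₁, p₂ with components (cos φ cos λ, cos φ sin λ, sin φ).
The central angle between the endpoints is δ = arccos(p₁·p₂) ≈ 0.970 rad (55.6°).
Interpolate at f = 2/5 with slerp weights a = sin((1−f)δ)/sin δ ≈ 0.666, b = sin(fδ)/sin δ ≈ 0.459.
p = a·p₁ + b·p₂ ≈ (0.594, -0.403, 0.696); φ = arcsin(p_z) ≈ 44.09°, λ = atan2(p_y, p_x) ≈ -34.15°.

≈ 44°N, 34°W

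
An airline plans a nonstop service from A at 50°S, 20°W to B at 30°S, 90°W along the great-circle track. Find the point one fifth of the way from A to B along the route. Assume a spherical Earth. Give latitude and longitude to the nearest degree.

From cos δ = sin φ₁ sin φ₂ + cos φ₁ cos φ₂ cos Δλ, the central angle is δ ≈ 0.960 rad (55.0°).
Interpolate at f = 1/5 with slerp weights a = sin((1−f)δ)/sin δ ≈ 0.848, b = sin(fδ)/sin δ ≈ 0.233.
p = a·p₁ + b·p₂ ≈ (0.512, -0.388, -0.766); φ = arcsin(p_z) ≈ -50.01°, λ = atan2(p_y, p_x) ≈ -37.16°.

≈ 50°S, 37°W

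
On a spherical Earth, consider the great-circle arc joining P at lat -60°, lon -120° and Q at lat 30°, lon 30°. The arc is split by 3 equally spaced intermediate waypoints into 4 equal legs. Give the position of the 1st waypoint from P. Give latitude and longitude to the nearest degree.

The haversine formula gives a central angle δ ≈ 2.512 rad (143.9°) between the endpoints.
Interpolate at f = 1/4 with slerp weights a = sin((1−f)δ)/sin δ ≈ 1.615, b = sin(fδ)/sin δ ≈ 0.997.
p = a·p₁ + b·p₂ ≈ (0.344, -0.268, -0.900); φ = arcsin(p_z) ≈ -64.16°, λ = atan2(p_y, p_x) ≈ -37.87°.

≈ lat -64°, lon -38°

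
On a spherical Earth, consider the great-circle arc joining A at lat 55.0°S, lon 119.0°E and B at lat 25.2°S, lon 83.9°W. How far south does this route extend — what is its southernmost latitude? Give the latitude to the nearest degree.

≈ 78°S

The great circle lies in the plane with unit normal n̂ = (p₁ × p₂)/|p₁ × p₂|.
Here n̂_z ≈ +0.204; the vertex latitude is φ_max = arccos|n̂_z| ≈ 78.2°.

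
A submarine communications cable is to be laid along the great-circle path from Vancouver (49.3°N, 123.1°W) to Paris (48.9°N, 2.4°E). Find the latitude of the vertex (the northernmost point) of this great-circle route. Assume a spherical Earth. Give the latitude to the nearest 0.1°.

The great circle lies in the plane with unit normal n̂ = (p₁ × p₂)/|p₁ × p₂|.
Here n̂_z ≈ +0.369; the vertex latitude is φ_max = arccos|n̂_z| ≈ 68.4°.
Check via Clairaut: cos φ_max = |cos φ₁| · sin C = cos(49.3°)·sin(34.4°) ≈ 0.369, again giving ≈ 68.4°.

≈ 68.4°N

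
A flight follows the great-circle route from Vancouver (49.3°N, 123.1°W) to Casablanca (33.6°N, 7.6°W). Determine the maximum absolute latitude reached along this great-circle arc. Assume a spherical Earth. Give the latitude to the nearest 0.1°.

The great circle lies in the plane with unit normal n̂ = (p₁ × p₂)/|p₁ × p₂|.
Here n̂_z ≈ +0.499; the vertex latitude is φ_max = arccos|n̂_z| ≈ 60.1°.
Check via Clairaut: cos φ_max = |cos φ₁| · sin C = cos(49.3°)·sin(49.9°) ≈ 0.499, again giving ≈ 60.1°.

≈ 60.1°N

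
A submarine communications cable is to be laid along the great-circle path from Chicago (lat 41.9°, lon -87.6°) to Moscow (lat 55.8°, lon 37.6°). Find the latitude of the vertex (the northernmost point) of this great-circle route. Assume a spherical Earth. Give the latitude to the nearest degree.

≈ 69°

The great circle lies in the plane with unit normal n̂ = (p₁ × p₂)/|p₁ × p₂|.
Here n̂_z ≈ +0.360; the vertex latitude is φ_max = arccos|n̂_z| ≈ 68.9°.
Check via Clairaut: cos φ_max = |cos φ₁| · sin C = cos(41.9°)·sin(28.9°) ≈ 0.360, again giving ≈ 68.9°.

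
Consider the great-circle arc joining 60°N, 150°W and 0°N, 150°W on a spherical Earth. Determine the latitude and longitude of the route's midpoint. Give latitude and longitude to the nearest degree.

Convert each endpoint to a unit vector on the sphere (x = cos φ cos λ, y = cos φ sin λ, z = sin φ).
The central angle between the endpoints is δ = arccos(p₁·p₂) ≈ 1.047 rad (60.0°).
Interpolate at f = 1/2 with slerp weights a = sin((1−f)δ)/sin δ ≈ 0.577, b = sin(fδ)/sin δ ≈ 0.577.
p = a·p₁ + b·p₂ ≈ (-0.750, -0.433, 0.500); φ = arcsin(p_z) ≈ 30.00°, λ = atan2(p_y, p_x) ≈ -150.00°.

≈ 30°N, 150°W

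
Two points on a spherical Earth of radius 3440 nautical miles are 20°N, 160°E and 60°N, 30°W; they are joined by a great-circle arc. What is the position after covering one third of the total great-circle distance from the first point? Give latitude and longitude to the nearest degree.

The haversine formula gives a central angle δ ≈ 1.738 rad (99.6°) between the endpoints.
Interpolate at f = 1/3 with slerp weights a = sin((1−f)δ)/sin δ ≈ 0.929, b = sin(fδ)/sin δ ≈ 0.555.
p = a·p₁ + b·p₂ ≈ (-0.580, 0.160, 0.799); φ = arcsin(p_z) ≈ 53.00°, λ = atan2(p_y, p_x) ≈ 164.60°.

≈ 53°N, 165°E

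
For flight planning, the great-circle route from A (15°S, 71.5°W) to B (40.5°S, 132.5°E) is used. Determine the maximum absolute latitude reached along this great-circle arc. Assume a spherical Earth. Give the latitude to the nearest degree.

≈ 70°S

The great circle lies in the plane with unit normal n̂ = (p₁ × p₂)/|p₁ × p₂|.
Here n̂_z ≈ -0.346; the vertex latitude is φ_max = arccos|n̂_z| ≈ 69.8°.
Check via Clairaut: cos φ_max = |cos φ₁| · sin C = cos(15.0°)·sin(159.0°) ≈ 0.346, again giving ≈ 69.8°.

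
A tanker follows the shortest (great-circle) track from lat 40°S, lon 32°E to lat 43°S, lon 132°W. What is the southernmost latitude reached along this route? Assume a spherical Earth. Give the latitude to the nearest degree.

≈ 81°S

The great circle lies in the plane with unit normal n̂ = (p₁ × p₂)/|p₁ × p₂|.
Here n̂_z ≈ -0.155; the vertex latitude is φ_max = arccos|n̂_z| ≈ 81.1°.
Check via Clairaut: cos φ_max = |cos φ₁| · sin C = cos(40.0°)·sin(168.3°) ≈ 0.155, again giving ≈ 81.1°.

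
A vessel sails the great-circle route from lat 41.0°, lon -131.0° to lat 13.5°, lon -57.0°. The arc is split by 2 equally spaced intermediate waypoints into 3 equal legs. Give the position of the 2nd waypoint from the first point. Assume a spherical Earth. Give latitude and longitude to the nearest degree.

Convert each endpoint to a unit vector on the sphere (x = cos φ cos λ, y = cos φ sin λ, z = sin φ).
The central angle between the endpoints is δ = arccos(p₁·p₂) ≈ 1.207 rad (69.2°).
Interpolate at f = 2/3 with slerp weights a = sin((1−f)δ)/sin δ ≈ 0.419, b = sin(fδ)/sin δ ≈ 0.771.
p = a·p₁ + b·p₂ ≈ (0.201, -0.868, 0.455); φ = arcsin(p_z) ≈ 27.06°, λ = atan2(p_y, p_x) ≈ -76.96°.

≈ lat 27°, lon -77°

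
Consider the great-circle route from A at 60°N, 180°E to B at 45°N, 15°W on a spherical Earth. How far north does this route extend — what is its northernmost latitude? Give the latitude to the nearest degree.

≈ 85°N

The great circle lies in the plane with unit normal n̂ = (p₁ × p₂)/|p₁ × p₂|.
Here n̂_z ≈ +0.095; the vertex latitude is φ_max = arccos|n̂_z| ≈ 84.5°.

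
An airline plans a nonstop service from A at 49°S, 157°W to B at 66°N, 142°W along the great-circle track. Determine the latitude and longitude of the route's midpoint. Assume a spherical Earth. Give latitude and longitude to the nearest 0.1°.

The haversine formula gives a central angle δ ≈ 2.017 rad (115.6°) between the endpoints.
Interpolate at f = 1/2 with slerp weights a = sin((1−f)δ)/sin δ ≈ 0.938, b = sin(fδ)/sin δ ≈ 0.938.
p = a·p₁ + b·p₂ ≈ (-0.867, -0.475, 0.149); φ = arcsin(p_z) ≈ 8.57°, λ = atan2(p_y, p_x) ≈ -151.27°.

≈ 8.6°N, 151.3°W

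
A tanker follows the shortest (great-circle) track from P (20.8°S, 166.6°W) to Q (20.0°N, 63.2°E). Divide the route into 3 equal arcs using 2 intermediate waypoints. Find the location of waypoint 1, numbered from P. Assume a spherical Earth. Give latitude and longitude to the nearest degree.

Write both endpoints as unit vectors p₁, p₂ with components (cos φ cos λ, cos φ sin λ, sin φ).
The central angle between the endpoints is δ = arccos(p₁·p₂) ≈ 2.330 rad (133.5°).
Interpolate at f = 1/3 with slerp weights a = sin((1−f)δ)/sin δ ≈ 1.379, b = sin(fδ)/sin δ ≈ 0.966.
p = a·p₁ + b·p₂ ≈ (-0.844, 0.512, -0.159); φ = arcsin(p_z) ≈ -9.15°, λ = atan2(p_y, p_x) ≈ 148.77°.

≈ (9°S, 149°E)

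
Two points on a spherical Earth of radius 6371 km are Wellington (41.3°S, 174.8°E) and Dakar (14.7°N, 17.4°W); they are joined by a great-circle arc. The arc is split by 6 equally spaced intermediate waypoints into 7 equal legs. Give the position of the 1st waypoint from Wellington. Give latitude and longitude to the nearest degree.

≈ 60°S, 167°W

Convert each endpoint to a unit vector on the sphere (x = cos φ cos λ, y = cos φ sin λ, z = sin φ).
The central angle between the endpoints is δ = arccos(p₁·p₂) ≈ 2.642 rad (151.4°).
Interpolate at f = 1/7 with slerp weights a = sin((1−f)δ)/sin δ ≈ 1.605, b = sin(fδ)/sin δ ≈ 0.769.
p = a·p₁ + b·p₂ ≈ (-0.491, -0.113, -0.864); φ = arcsin(p_z) ≈ -59.76°, λ = atan2(p_y, p_x) ≈ -167.01°.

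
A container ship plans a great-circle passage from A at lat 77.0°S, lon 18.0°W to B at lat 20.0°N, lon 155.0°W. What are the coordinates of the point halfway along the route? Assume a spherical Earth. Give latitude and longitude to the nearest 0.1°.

The haversine formula gives a central angle δ ≈ 2.080 rad (119.2°) between the endpoints.
Interpolate at f = 1/2 with slerp weights a = sin((1−f)δ)/sin δ ≈ 0.988, b = sin(fδ)/sin δ ≈ 0.988.
p = a·p₁ + b·p₂ ≈ (-0.630, -0.461, -0.625); φ = arcsin(p_z) ≈ -38.67°, λ = atan2(p_y, p_x) ≈ -143.81°.

≈ lat 38.7°S, lon 143.8°W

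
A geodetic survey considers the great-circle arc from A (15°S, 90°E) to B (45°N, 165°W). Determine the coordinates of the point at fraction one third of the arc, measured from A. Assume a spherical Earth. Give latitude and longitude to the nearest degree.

≈ (11°N, 117°E)

Convert each endpoint to a unit vector on the sphere (x = cos φ cos λ, y = cos φ sin λ, z = sin φ).
The central angle between the endpoints is δ = arccos(p₁·p₂) ≈ 1.939 rad (111.1°).
Interpolate at f = 1/3 with slerp weights a = sin((1−f)δ)/sin δ ≈ 1.031, b = sin(fδ)/sin δ ≈ 0.645.
p = a·p₁ + b·p₂ ≈ (-0.441, 0.877, 0.190); φ = arcsin(p_z) ≈ 10.93°, λ = atan2(p_y, p_x) ≈ 116.68°.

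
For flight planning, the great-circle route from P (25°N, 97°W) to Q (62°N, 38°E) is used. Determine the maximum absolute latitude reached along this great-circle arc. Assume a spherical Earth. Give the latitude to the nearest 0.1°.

The great circle lies in the plane with unit normal n̂ = (p₁ × p₂)/|p₁ × p₂|.
Here n̂_z ≈ +0.302; the vertex latitude is φ_max = arccos|n̂_z| ≈ 72.4°.

≈ 72.4°N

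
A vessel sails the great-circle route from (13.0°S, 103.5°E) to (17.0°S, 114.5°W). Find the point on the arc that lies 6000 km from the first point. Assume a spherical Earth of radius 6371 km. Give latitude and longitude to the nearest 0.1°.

≈ (37.9°S, 157.7°E)

The haversine formula gives a central angle δ ≈ 2.303 rad (132.0°) between the endpoints. The total great-circle distance is δ·R ≈ 2.303 × 6371 ≈ 14672 km, so the target fraction is f = 6000/14672 ≈ 0.409.
Interpolate at f ≈ 0.409 with slerp weights a = sin((1−f)δ)/sin δ ≈ 1.315, b = sin(fδ)/sin δ ≈ 1.087.
p = a·p₁ + b·p₂ ≈ (-0.730, 0.300, -0.614); φ = arcsin(p_z) ≈ -37.86°, λ = atan2(p_y, p_x) ≈ 157.67°.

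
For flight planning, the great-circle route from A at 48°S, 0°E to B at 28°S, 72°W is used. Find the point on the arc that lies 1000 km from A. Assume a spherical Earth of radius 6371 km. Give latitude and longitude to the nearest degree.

≈ 48°S, 13°W

The haversine formula gives a central angle δ ≈ 1.010 rad (57.9°) between the endpoints. The total great-circle distance is δ·R ≈ 1.010 × 6371 ≈ 6438 km, so the target fraction is f = 1000/6438 ≈ 0.155.
Interpolate at f ≈ 0.155 with slerp weights a = sin((1−f)δ)/sin δ ≈ 0.890, b = sin(fδ)/sin δ ≈ 0.185.
p = a·p₁ + b·p₂ ≈ (0.646, -0.155, -0.748); φ = arcsin(p_z) ≈ -48.40°, λ = atan2(p_y, p_x) ≈ -13.50°.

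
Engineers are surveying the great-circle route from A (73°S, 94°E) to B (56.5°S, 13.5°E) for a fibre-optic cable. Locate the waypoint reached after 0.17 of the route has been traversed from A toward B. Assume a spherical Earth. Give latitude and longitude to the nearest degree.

The haversine formula gives a central angle δ ≈ 0.602 rad (34.5°) between the endpoints.
Interpolate at f = 0.17 with slerp weights a = sin((1−f)δ)/sin δ ≈ 0.846, b = sin(fδ)/sin δ ≈ 0.180.
p = a·p₁ + b·p₂ ≈ (0.080, 0.270, -0.960); φ = arcsin(p_z) ≈ -73.65°, λ = atan2(p_y, p_x) ≈ 73.58°.

≈ (74°S, 74°E)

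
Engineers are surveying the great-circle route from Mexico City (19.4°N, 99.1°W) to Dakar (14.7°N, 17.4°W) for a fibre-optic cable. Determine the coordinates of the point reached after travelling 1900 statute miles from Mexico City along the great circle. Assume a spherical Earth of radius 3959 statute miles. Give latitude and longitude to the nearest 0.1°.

Write both endpoints as unit vectors p₁, p₂ with components (cos φ cos λ, cos φ sin λ, sin φ).
The central angle between the endpoints is δ = arccos(p₁·p₂) ≈ 1.353 rad (77.5°). The total great-circle distance is δ·R ≈ 1.353 × 3959 ≈ 5357 mi, so the target fraction is f = 1900/5357 ≈ 0.355.
Interpolate at f ≈ 0.355 with slerp weights a = sin((1−f)δ)/sin δ ≈ 0.785, b = sin(fδ)/sin δ ≈ 0.473.
p = a·p₁ + b·p₂ ≈ (0.319, -0.868, 0.381); φ = arcsin(p_z) ≈ 22.38°, λ = atan2(p_y, p_x) ≈ -69.79°.

≈ 22.4°N, 69.8°W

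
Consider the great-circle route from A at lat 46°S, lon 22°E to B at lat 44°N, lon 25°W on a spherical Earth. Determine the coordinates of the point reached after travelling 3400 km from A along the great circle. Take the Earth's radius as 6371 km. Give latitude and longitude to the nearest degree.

≈ lat 19°S, lon 5°E

The haversine formula gives a central angle δ ≈ 1.730 rad (99.1°) between the endpoints. The total great-circle distance is δ·R ≈ 1.730 × 6371 ≈ 11024 km, so the target fraction is f = 3400/11024 ≈ 0.308.
Interpolate at f ≈ 0.308 with slerp weights a = sin((1−f)δ)/sin δ ≈ 0.943, b = sin(fδ)/sin δ ≈ 0.515.
p = a·p₁ + b·p₂ ≈ (0.943, 0.089, -0.320); φ = arcsin(p_z) ≈ -18.68°, λ = atan2(p_y, p_x) ≈ 5.37°.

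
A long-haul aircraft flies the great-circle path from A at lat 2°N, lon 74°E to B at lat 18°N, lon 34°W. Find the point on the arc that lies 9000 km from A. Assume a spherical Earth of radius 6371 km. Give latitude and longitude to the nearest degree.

≈ lat 20°N, lon 7°W

Convert each endpoint to a unit vector on the sphere (x = cos φ cos λ, y = cos φ sin λ, z = sin φ).
The central angle between the endpoints is δ = arccos(p₁·p₂) ≈ 1.858 rad (106.4°). The total great-circle distance is δ·R ≈ 1.858 × 6371 ≈ 11835 km, so the target fraction is f = 9000/11835 ≈ 0.760.
Interpolate at f ≈ 0.760 with slerp weights a = sin((1−f)δ)/sin δ ≈ 0.449, b = sin(fδ)/sin δ ≈ 1.030.
p = a·p₁ + b·p₂ ≈ (0.935, -0.116, 0.334); φ = arcsin(p_z) ≈ 19.50°, λ = atan2(p_y, p_x) ≈ -7.09°.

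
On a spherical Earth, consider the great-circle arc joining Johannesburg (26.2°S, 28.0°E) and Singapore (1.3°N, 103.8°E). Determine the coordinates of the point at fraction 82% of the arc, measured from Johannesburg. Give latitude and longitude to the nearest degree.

≈ (5°S, 91°E)

Convert each endpoint to a unit vector on the sphere (x = cos φ cos λ, y = cos φ sin λ, z = sin φ).
The central angle between the endpoints is δ = arccos(p₁·p₂) ≈ 1.359 rad (77.9°).
Interpolate at f = 0.82 with slerp weights a = sin((1−f)δ)/sin δ ≈ 0.248, b = sin(fδ)/sin δ ≈ 0.918.
p = a·p₁ + b·p₂ ≈ (-0.023, 0.996, -0.089); φ = arcsin(p_z) ≈ -5.08°, λ = atan2(p_y, p_x) ≈ 91.31°.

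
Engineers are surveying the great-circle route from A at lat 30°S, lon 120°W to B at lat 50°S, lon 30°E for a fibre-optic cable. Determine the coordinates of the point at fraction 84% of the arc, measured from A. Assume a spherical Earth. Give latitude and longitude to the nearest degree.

Convert each endpoint to a unit vector on the sphere (x = cos φ cos λ, y = cos φ sin λ, z = sin φ).
The central angle between the endpoints is δ = arccos(p₁·p₂) ≈ 1.670 rad (95.7°).
Interpolate at f = 0.84 with slerp weights a = sin((1−f)δ)/sin δ ≈ 0.265, b = sin(fδ)/sin δ ≈ 0.991.
p = a·p₁ + b·p₂ ≈ (0.437, 0.119, -0.892); φ = arcsin(p_z) ≈ -63.08°, λ = atan2(p_y, p_x) ≈ 15.30°.

≈ lat 63°S, lon 15°E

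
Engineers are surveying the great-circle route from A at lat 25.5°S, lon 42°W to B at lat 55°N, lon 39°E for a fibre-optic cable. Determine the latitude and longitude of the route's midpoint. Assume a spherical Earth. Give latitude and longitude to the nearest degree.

Convert each endpoint to a unit vector on the sphere (x = cos φ cos λ, y = cos φ sin λ, z = sin φ).
The central angle between the endpoints is δ = arccos(p₁·p₂) ≈ 1.846 rad (105.8°).
Interpolate at f = 1/2 with slerp weights a = sin((1−f)δ)/sin δ ≈ 0.829, b = sin(fδ)/sin δ ≈ 0.829.
p = a·p₁ + b·p₂ ≈ (0.925, -0.201, 0.322); φ = arcsin(p_z) ≈ 18.78°, λ = atan2(p_y, p_x) ≈ -12.28°.

≈ lat 19°N, lon 12°W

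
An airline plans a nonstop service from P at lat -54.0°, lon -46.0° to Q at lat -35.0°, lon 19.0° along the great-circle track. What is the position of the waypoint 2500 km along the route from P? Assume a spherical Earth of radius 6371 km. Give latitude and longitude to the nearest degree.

Write both endpoints as unit vectors p₁, p₂ with components (cos φ cos λ, cos φ sin λ, sin φ).
The central angle between the endpoints is δ = arccos(p₁·p₂) ≈ 0.840 rad (48.1°). The total great-circle distance is δ·R ≈ 0.840 × 6371 ≈ 5351 km, so the target fraction is f = 2500/5351 ≈ 0.467.
Interpolate at f ≈ 0.467 with slerp weights a = sin((1−f)δ)/sin δ ≈ 0.581, b = sin(fδ)/sin δ ≈ 0.514.
p = a·p₁ + b·p₂ ≈ (0.635, -0.109, -0.765); φ = arcsin(p_z) ≈ -49.89°, λ = atan2(p_y, p_x) ≈ -9.72°.

≈ lat -50°, lon -10°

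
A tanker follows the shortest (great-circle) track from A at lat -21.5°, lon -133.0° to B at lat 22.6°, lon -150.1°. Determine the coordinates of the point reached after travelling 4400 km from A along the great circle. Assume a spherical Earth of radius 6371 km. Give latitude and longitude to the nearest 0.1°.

The haversine formula gives a central angle δ ≈ 0.823 rad (47.1°) between the endpoints. The total great-circle distance is δ·R ≈ 0.823 × 6371 ≈ 5242 km, so the target fraction is f = 4400/5242 ≈ 0.839.
Interpolate at f ≈ 0.839 with slerp weights a = sin((1−f)δ)/sin δ ≈ 0.180, b = sin(fδ)/sin δ ≈ 0.869.
p = a·p₁ + b·p₂ ≈ (-0.810, -0.522, 0.268); φ = arcsin(p_z) ≈ 15.55°, λ = atan2(p_y, p_x) ≈ -147.17°.

≈ lat 15.5°, lon -147.2°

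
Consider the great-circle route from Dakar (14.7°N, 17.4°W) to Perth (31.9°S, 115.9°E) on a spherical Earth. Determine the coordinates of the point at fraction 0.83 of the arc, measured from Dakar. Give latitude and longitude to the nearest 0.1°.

≈ 33.3°S, 88.8°E

Write both endpoints as unit vectors p₁, p₂ with components (cos φ cos λ, cos φ sin λ, sin φ).
The central angle between the endpoints is δ = arccos(p₁·p₂) ≈ 2.342 rad (134.2°).
Interpolate at f = 0.83 with slerp weights a = sin((1−f)δ)/sin δ ≈ 0.541, b = sin(fδ)/sin δ ≈ 1.299.
p = a·p₁ + b·p₂ ≈ (0.018, 0.836, -0.549); φ = arcsin(p_z) ≈ -33.31°, λ = atan2(p_y, p_x) ≈ 88.79°.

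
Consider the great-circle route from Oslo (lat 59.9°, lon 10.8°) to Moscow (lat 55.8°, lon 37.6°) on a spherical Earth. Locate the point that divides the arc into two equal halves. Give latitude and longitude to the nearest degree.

≈ lat 59°, lon 25°

The haversine formula gives a central angle δ ≈ 0.257 rad (14.7°) between the endpoints.
Interpolate at f = 1/2 with slerp weights a = sin((1−f)δ)/sin δ ≈ 0.504, b = sin(fδ)/sin δ ≈ 0.504.
p = a·p₁ + b·p₂ ≈ (0.473, 0.220, 0.853); φ = arcsin(p_z) ≈ 58.56°, λ = atan2(p_y, p_x) ≈ 24.98°.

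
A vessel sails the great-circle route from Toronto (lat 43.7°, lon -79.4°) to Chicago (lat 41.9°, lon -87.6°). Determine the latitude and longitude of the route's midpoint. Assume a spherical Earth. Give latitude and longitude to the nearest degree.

Convert each endpoint to a unit vector on the sphere (x = cos φ cos λ, y = cos φ sin λ, z = sin φ).
The central angle between the endpoints is δ = arccos(p₁·p₂) ≈ 0.110 rad (6.3°).
Interpolate at f = 1/2 with slerp weights a = sin((1−f)δ)/sin δ ≈ 0.501, b = sin(fδ)/sin δ ≈ 0.501.
p = a·p₁ + b·p₂ ≈ (0.082, -0.728, 0.680); φ = arcsin(p_z) ≈ 42.87°, λ = atan2(p_y, p_x) ≈ -83.56°.

≈ lat 43°, lon -84°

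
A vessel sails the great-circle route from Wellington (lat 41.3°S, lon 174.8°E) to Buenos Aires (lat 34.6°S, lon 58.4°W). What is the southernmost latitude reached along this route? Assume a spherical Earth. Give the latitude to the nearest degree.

≈ 60°S

The great circle lies in the plane with unit normal n̂ = (p₁ × p₂)/|p₁ × p₂|.
Here n̂_z ≈ +0.495; the vertex latitude is φ_max = arccos|n̂_z| ≈ 60.3°.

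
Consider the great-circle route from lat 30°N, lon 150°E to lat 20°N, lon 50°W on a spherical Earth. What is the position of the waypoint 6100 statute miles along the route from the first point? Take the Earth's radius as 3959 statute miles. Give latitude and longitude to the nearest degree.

Write both endpoints as unit vectors p₁, p₂ with components (cos φ cos λ, cos φ sin λ, sin φ).
The central angle between the endpoints is δ = arccos(p₁·p₂) ≈ 2.206 rad (126.4°). The total great-circle distance is δ·R ≈ 2.206 × 3959 ≈ 8735 mi, so the target fraction is f = 6100/8735 ≈ 0.698.
Interpolate at f ≈ 0.698 with slerp weights a = sin((1−f)δ)/sin δ ≈ 0.767, b = sin(fδ)/sin δ ≈ 1.242.
p = a·p₁ + b·p₂ ≈ (0.175, -0.562, 0.809); φ = arcsin(p_z) ≈ 53.96°, λ = atan2(p_y, p_x) ≈ -72.73°.

≈ lat 54°N, lon 73°W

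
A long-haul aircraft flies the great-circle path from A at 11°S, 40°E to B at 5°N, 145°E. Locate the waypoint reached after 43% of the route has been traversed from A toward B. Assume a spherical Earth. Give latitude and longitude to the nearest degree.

≈ 6°S, 86°E

Write both endpoints as unit vectors p₁, p₂ with components (cos φ cos λ, cos φ sin λ, sin φ).
The central angle between the endpoints is δ = arccos(p₁·p₂) ≈ 1.844 rad (105.6°).
Interpolate at f = 0.43 with slerp weights a = sin((1−f)δ)/sin δ ≈ 0.901, b = sin(fδ)/sin δ ≈ 0.740.
p = a·p₁ + b·p₂ ≈ (0.074, 0.991, -0.108); φ = arcsin(p_z) ≈ -6.17°, λ = atan2(p_y, p_x) ≈ 85.73°.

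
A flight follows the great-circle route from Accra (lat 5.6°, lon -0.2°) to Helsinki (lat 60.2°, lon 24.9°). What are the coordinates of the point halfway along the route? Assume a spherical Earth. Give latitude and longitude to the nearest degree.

≈ lat 33°, lon 8°

Convert each endpoint to a unit vector on the sphere (x = cos φ cos λ, y = cos φ sin λ, z = sin φ).
The central angle between the endpoints is δ = arccos(p₁·p₂) ≈ 1.009 rad (57.8°).
Interpolate at f = 1/2 with slerp weights a = sin((1−f)δ)/sin δ ≈ 0.571, b = sin(fδ)/sin δ ≈ 0.571.
p = a·p₁ + b·p₂ ≈ (0.826, 0.118, 0.551); φ = arcsin(p_z) ≈ 33.46°, λ = atan2(p_y, p_x) ≈ 8.10°.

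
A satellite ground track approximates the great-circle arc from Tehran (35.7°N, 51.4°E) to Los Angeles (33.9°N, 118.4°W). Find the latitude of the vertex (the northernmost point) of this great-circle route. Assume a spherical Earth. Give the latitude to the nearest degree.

≈ 83°N

The great circle lies in the plane with unit normal n̂ = (p₁ × p₂)/|p₁ × p₂|.
Here n̂_z ≈ -0.127; the vertex latitude is φ_max = arccos|n̂_z| ≈ 82.7°.
Check via Clairaut: cos φ_max = |cos φ₁| · sin C = cos(35.7°)·sin(9.0°) ≈ 0.127, again giving ≈ 82.7°.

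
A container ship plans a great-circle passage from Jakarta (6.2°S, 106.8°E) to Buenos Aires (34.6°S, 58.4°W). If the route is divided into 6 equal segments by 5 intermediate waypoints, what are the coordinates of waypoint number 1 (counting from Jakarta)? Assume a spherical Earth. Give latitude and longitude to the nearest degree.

≈ 28°S, 99°E

From cos δ = sin φ₁ sin φ₂ + cos φ₁ cos φ₂ cos Δλ, the central angle is δ ≈ 2.389 rad (136.9°).
Interpolate at f = 1/6 with slerp weights a = sin((1−f)δ)/sin δ ≈ 1.336, b = sin(fδ)/sin δ ≈ 0.567.
p = a·p₁ + b·p₂ ≈ (-0.139, 0.874, -0.466); φ = arcsin(p_z) ≈ -27.80°, λ = atan2(p_y, p_x) ≈ 99.05°.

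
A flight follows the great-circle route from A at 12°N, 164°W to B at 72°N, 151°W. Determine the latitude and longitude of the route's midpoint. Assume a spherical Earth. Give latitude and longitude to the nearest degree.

≈ 42°N, 161°W

Convert each endpoint to a unit vector on the sphere (x = cos φ cos λ, y = cos φ sin λ, z = sin φ).
The central angle between the endpoints is δ = arccos(p₁·p₂) ≈ 1.056 rad (60.5°).
Interpolate at f = 1/2 with slerp weights a = sin((1−f)δ)/sin δ ≈ 0.579, b = sin(fδ)/sin δ ≈ 0.579.
p = a·p₁ + b·p₂ ≈ (-0.701, -0.243, 0.671); φ = arcsin(p_z) ≈ 42.13°, λ = atan2(p_y, p_x) ≈ -160.89°.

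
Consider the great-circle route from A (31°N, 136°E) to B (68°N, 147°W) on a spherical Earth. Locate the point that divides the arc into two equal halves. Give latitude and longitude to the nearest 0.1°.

≈ (55.0°N, 157.2°E)

From cos δ = sin φ₁ sin φ₂ + cos φ₁ cos φ₂ cos Δλ, the central angle is δ ≈ 0.989 rad (56.6°).
Interpolate at f = 1/2 with slerp weights a = sin((1−f)δ)/sin δ ≈ 0.568, b = sin(fδ)/sin δ ≈ 0.568.
p = a·p₁ + b·p₂ ≈ (-0.529, 0.222, 0.819); φ = arcsin(p_z) ≈ 55.00°, λ = atan2(p_y, p_x) ≈ 157.19°.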